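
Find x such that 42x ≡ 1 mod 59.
Since 59 is prime, by Fermat 42^(-1) ≡ 42^{57} ≡ 52 mod 59. Verify: 42 × 52 = 2184 ≡ 1 mod 59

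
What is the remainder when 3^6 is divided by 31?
By repeated squaring mod 31: 3^{1}≡3, 3^{2}≡9, 3^{4}≡19. Then 3^{6} = 3^{4+2} ≡ 19 × 9 ≡ 16 mod 31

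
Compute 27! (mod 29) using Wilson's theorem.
(28)! = (27)! × (28) ≡ -1 (mod 29). So (27)! ≡ -1 × (28)^(-1) ≡ (-1)×(-1) = 1 (mod 29)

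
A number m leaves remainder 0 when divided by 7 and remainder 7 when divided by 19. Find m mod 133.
M = 7 × 19 = 133. M₁ = 19, y₁ ≡ 3 mod 7. M₂ = 7, y₂ ≡ 11 mod 19. m = 0×19×3 + 7×7×11 ≡ 7 mod 133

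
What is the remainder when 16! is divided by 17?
By Wilson's theorem, (16)! ≡ -1 ≡ 16 (mod 17)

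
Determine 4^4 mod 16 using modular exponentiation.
4^{4} = 256 ≡ 0 (mod 16)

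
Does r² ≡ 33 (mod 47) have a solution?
By Euler's criterion: 33^{23} ≡ 46 (mod 47). Since this equals -1 (≡ 46), 33 is not a QR.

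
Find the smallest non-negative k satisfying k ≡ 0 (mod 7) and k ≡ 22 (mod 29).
M = 7 × 29 = 203. M₁ = 29, y₁ ≡ 1 (mod 7). M₂ = 7, y₂ ≡ 25 (mod 29). k = 0×29×1 + 22×7×25 ≡ 196 (mod 203)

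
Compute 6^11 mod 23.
By repeated squaring (mod 23): 6^{1}≡6, 6^{2}≡13, 6^{4}≡8, 6^{8}≡18. Then 6^{11} = 6^{8+2+1} ≡ 18 × 13 × 6 ≡ 1 (mod 23)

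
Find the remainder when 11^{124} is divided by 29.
By Fermat: 11^{28} ≡ 1 mod 29. 124 = 4×28 + 12. So 11^{124} ≡ 11^{12} ≡ 23 mod 29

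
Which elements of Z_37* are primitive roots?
There are φ(36) = 12 primitive roots mod 37: {2, 5, 13, 15, 17, 18, 19, 20, 22, 24, 32, 35}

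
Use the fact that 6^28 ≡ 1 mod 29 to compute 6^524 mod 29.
By Fermat: 6^{28} ≡ 1 mod 29. 524 ≡ 20 mod 28. So 6^{524} ≡ 6^{20} ≡ 24 mod 29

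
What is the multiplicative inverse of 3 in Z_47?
Since 47 is prime, by Fermat 3^(-1) ≡ 3^{45} ≡ 16 (mod 47). Verify: 3 × 16 = 48 ≡ 1 (mod 47)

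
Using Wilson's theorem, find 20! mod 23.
(22)! = (20)! × (21) × (22) ≡ -1 (mod 23). So (20)! ≡ -1 × [(22)(21)]^(-1) ≡ 11 (mod 23)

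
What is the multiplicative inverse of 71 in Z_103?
Since 103 is prime, by Fermat 71^(-1) ≡ 71^{101} ≡ 74 mod 103. Verify: 71 × 74 = 5254 ≡ 1 mod 103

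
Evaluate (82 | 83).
(82/83) = 82^{41} mod 83 = -1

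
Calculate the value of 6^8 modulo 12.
By repeated squaring mod 12: 6^{1}≡6, 6^{2}≡0, 6^{4}≡0, 6^{8}≡0. So 6^{8} ≡ 0 mod 12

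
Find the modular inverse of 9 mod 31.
Since 31 is prime, by Fermat 9^(-1) ≡ 9^{29} ≡ 7 (mod 31). Verify: 9 × 7 = 63 ≡ 1 (mod 31)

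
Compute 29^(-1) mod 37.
Since 37 is prime, by Fermat 29^(-1) ≡ 29^{35} ≡ 23 mod 37. Verify: 29 × 23 = 667 ≡ 1 mod 37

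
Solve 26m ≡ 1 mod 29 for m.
Since 29 is prime, by Fermat 26^(-1) ≡ 26^{27} ≡ 19 mod 29. Verify: 26 × 19 = 494 ≡ 1 mod 29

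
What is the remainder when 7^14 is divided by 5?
Using Fermat: 7^{4} ≡ 1 mod 5. 14 ≡ 2 mod 4. So 7^{14} ≡ 7^{2} ≡ 4 mod 5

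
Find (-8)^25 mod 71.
By repeated squaring mod 71: (-8)^{1}≡63, (-8)^{2}≡64, (-8)^{4}≡49, (-8)^{8}≡58, (-8)^{16}≡27. Then (-8)^{25} = (-8)^{16+8+1} ≡ 27 × 58 × 63 ≡ 39 mod 71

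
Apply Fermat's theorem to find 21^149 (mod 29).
By Fermat: 21^{28} ≡ 1 (mod 29). 149 = 5×28 + 9. So 21^{149} ≡ 21^{9} ≡ 14 (mod 29)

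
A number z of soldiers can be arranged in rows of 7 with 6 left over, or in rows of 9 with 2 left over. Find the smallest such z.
M = 7 × 9 = 63. M₁ = 9, y₁ ≡ 4 mod 7. M₂ = 7, y₂ ≡ 4 mod 9. z = 6×9×4 + 2×7×4 ≡ 20 mod 63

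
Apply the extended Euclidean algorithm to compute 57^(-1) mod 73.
Extended GCD: 57(-32) + 73(25) = 1. So 57^(-1) ≡ -32 ≡ 41 (mod 73). Verify: 57 × 41 = 2337 ≡ 1 (mod 73)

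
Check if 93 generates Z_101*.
ord_101(93) divides 100. For each prime q|100: 93^{50}≡100, 93^{20}≡87, none ≡ 1. So 93 has order 100 and is a primitive root mod 101.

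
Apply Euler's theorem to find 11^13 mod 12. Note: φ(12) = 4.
By Euler: 11^{4} ≡ 1 mod 12 since gcd(11, 12) = 1. 13 = 3×4 + 1. So 11^{13} ≡ 11^{1} ≡ 11 mod 12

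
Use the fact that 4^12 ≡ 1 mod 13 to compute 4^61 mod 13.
By Fermat: 4^{12} ≡ 1 mod 13. 61 = 5×12 + 1. So 4^{61} ≡ 4^{1} ≡ 4 mod 13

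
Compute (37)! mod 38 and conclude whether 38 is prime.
(37)! mod 38 = 0. Since 0 ≢ -1 mod 38, 38 is not prime.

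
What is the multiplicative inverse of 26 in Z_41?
Since 41 is prime, by Fermat 26^(-1) ≡ 26^{39} ≡ 30 (mod 41). Verify: 26 × 30 = 780 ≡ 1 (mod 41)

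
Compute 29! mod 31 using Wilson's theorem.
(30)! = (29)! × (30) ≡ -1 mod 31. So (29)! ≡ -1 × (30)^(-1) ≡ (-1)×(-1) = 1 mod 31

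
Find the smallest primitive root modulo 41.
g = 6. For each prime q|40: 6^{20}≡40, 6^{8}≡10, none ≡ 1, so ord_41(6) = 40 and 6 is a primitive root.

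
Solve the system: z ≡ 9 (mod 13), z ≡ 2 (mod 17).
M = 13 × 17 = 221. M₁ = 17, y₁ ≡ 10 (mod 13). M₂ = 13, y₂ ≡ 4 (mod 17). z = 9×17×10 + 2×13×4 ≡ 87 (mod 221)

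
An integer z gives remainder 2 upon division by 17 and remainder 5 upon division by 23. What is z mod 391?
M = 17 × 23 = 391. M₁ = 23, y₁ ≡ 3 mod 17. M₂ = 17, y₂ ≡ 19 mod 23. z = 2×23×3 + 5×17×19 ≡ 189 mod 391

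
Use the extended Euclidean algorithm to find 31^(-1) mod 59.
Extended GCD: 31(-19) + 59(10) = 1. So 31^(-1) ≡ -19 ≡ 40 (mod 59). Verify: 31 × 40 = 1240 ≡ 1 (mod 59)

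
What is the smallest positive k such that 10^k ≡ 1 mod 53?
Powers of 10 mod 53: 10^1≡10, 10^2≡47, 10^3≡46, 10^4≡36, 10^5≡42, 10^6≡49, 10^7≡13, 10^8≡24, 10^9≡28, 10^10≡15, 10^11≡44, 10^12≡16, 10^13≡1. ord_53(10) = 13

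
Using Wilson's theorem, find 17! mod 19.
(18)! = (17)! × (18) ≡ -1 (mod 19). So (17)! ≡ -1 × (18)^(-1) ≡ (-1)×(-1) = 1 (mod 19)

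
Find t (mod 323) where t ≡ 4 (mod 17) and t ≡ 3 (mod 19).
M = 17 × 19 = 323. M₁ = 19, y₁ ≡ 9 (mod 17). M₂ = 17, y₂ ≡ 9 (mod 19). t = 4×19×9 + 3×17×9 ≡ 174 (mod 323)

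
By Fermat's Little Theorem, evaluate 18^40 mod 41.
By Fermat's Little Theorem, 18^{40} ≡ 1 mod 41 since 41 is prime and gcd(18, 41) = 1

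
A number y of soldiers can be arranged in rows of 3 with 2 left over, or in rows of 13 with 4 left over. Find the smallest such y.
M = 3 × 13 = 39. M₁ = 13, y₁ ≡ 1 mod 3. M₂ = 3, y₂ ≡ 9 mod 13. y = 2×13×1 + 4×3×9 ≡ 17 mod 39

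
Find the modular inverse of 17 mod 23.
Since 23 is prime, by Fermat 17^(-1) ≡ 17^{21} ≡ 19 (mod 23). Verify: 17 × 19 = 323 ≡ 1 (mod 23)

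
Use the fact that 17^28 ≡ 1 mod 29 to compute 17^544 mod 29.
By Fermat: 17^{28} ≡ 1 mod 29. 544 ≡ 12 mod 28. So 17^{544} ≡ 17^{12} ≡ 1 mod 29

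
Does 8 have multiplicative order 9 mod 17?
Powers of 8 mod 17: 8^1≡8, 8^2≡13, 8^3≡2, 8^4≡16, 8^5≡9, 8^6≡4, 8^7≡15, 8^8≡1. Already 8^8≡1, so the order is 8 < 9. No, the actual order is 8.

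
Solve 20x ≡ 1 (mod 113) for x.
Since 113 is prime, by Fermat 20^(-1) ≡ 20^{111} ≡ 17 (mod 113). Verify: 20 × 17 = 340 ≡ 1 (mod 113)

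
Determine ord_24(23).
Powers of 23 mod 24: 23^1≡23, 23^2≡1. Order = 2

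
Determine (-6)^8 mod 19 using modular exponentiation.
By repeated squaring mod 19: (-6)^{1}≡13, (-6)^{2}≡17, (-6)^{4}≡4, (-6)^{8}≡16. So (-6)^{8} ≡ 16 mod 19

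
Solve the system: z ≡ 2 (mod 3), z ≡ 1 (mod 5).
M = 3 × 5 = 15. M₁ = 5, y₁ ≡ 2 (mod 3). M₂ = 3, y₂ ≡ 2 (mod 5). z = 2×5×2 + 1×3×2 ≡ 11 (mod 15)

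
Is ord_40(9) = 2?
Powers of 9 mod 40: 9^1≡9, 9^2≡1. First k with 9^k≡1 is k=2. Yes, ord_40(9) = 2.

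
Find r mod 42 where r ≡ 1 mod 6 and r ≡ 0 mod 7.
M = 6 × 7 = 42. M₁ = 7, y₁ ≡ 1 mod 6. M₂ = 6, y₂ ≡ 6 mod 7. r = 1×7×1 + 0×6×6 ≡ 7 mod 42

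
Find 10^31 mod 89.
By repeated squaring mod 89: 10^{1}≡10, 10^{2}≡11, 10^{4}≡32, 10^{8}≡45, 10^{16}≡67. Then 10^{31} = 10^{16+8+4+2+1} ≡ 67 × 45 × 32 × 11 × 10 ≡ 84 mod 89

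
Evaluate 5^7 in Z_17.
By repeated squaring mod 17: 5^{1}≡5, 5^{2}≡8, 5^{4}≡13. Then 5^{7} = 5^{4+2+1} ≡ 13 × 8 × 5 ≡ 10 mod 17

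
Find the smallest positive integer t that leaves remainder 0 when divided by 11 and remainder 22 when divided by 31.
M = 11 × 31 = 341. M₁ = 31, y₁ ≡ 5 (mod 11). M₂ = 11, y₂ ≡ 17 (mod 31). t = 0×31×5 + 22×11×17 ≡ 22 (mod 341)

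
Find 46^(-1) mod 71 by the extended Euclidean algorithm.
Extended GCD: 46(17) + 71(-11) = 1. So 46^(-1) ≡ 17 mod 71. Verify: 46 × 17 = 782 ≡ 1 mod 71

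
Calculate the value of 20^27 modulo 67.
By repeated squaring (mod 67): 20^{1}≡20, 20^{2}≡65, 20^{4}≡4, 20^{8}≡16, 20^{16}≡55. Then 20^{27} = 20^{16+8+2+1} ≡ 55 × 16 × 65 × 20 ≡ 42 (mod 67)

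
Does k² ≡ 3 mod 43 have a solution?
By Euler's criterion: 3^{21} ≡ 42 mod 43. Since this equals -1 (≡ 42), 3 is not a QR.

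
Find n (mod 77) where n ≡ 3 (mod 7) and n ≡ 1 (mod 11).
M = 7 × 11 = 77. M₁ = 11, y₁ ≡ 2 (mod 7). M₂ = 7, y₂ ≡ 8 (mod 11). n = 3×11×2 + 1×7×8 ≡ 45 (mod 77)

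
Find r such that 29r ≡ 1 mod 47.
Since 47 is prime, by Fermat 29^(-1) ≡ 29^{45} ≡ 13 mod 47. Verify: 29 × 13 = 377 ≡ 1 mod 47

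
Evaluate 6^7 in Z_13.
By repeated squaring (mod 13): 6^{1}≡6, 6^{2}≡10, 6^{4}≡9. Then 6^{7} = 6^{4+2+1} ≡ 9 × 10 × 6 ≡ 7 (mod 13)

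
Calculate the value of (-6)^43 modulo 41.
Using Fermat: (-6)^{40} ≡ 1 (mod 41). 43 ≡ 3 (mod 40). So (-6)^{43} ≡ (-6)^{3} ≡ 30 (mod 41)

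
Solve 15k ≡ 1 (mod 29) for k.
Since 29 is prime, by Fermat 15^(-1) ≡ 15^{27} ≡ 2 (mod 29). Verify: 15 × 2 = 30 ≡ 1 (mod 29)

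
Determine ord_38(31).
Powers of 31 mod 38: 31^1≡31, 31^2≡11, 31^3≡37, 31^4≡7, 31^5≡27, 31^6≡1. So the order of 31 is 6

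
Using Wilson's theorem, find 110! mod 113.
(112)! = (110)! × (111) × (112) ≡ -1 mod 113. So (110)! ≡ -1 × [(112)(111)]^(-1) ≡ 56 mod 113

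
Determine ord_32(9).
Powers of 9 mod 32: 9^1≡9, 9^2≡17, 9^3≡25, 9^4≡1. So the order of 9 is 4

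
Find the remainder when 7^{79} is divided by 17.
By Fermat: 7^{16} ≡ 1 (mod 17). 79 = 4×16 + 15. So 7^{79} ≡ 7^{15} ≡ 5 (mod 17)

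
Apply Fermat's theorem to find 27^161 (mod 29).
By Fermat: 27^{28} ≡ 1 (mod 29). 161 = 5×28 + 21. So 27^{161} ≡ 27^{21} ≡ 12 (mod 29)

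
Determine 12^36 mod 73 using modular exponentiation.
By repeated squaring (mod 73): 12^{1}≡12, 12^{2}≡71, 12^{4}≡4, 12^{8}≡16, 12^{16}≡37, 12^{32}≡55. Then 12^{36} = 12^{32+4} ≡ 55 × 4 ≡ 1 (mod 73)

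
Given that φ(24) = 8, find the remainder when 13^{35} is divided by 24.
By Euler: 13^{8} ≡ 1 (mod 24) since gcd(13, 24) = 1. 35 = 4×8 + 3. So 13^{35} ≡ 13^{3} ≡ 13 (mod 24)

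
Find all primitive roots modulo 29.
There are φ(28) = 12 primitive roots mod 29: {2, 3, 8, 10, 11, 14, 15, 18, 19, 21, 26, 27}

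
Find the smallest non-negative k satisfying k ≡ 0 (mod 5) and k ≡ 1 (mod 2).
M = 5 × 2 = 10. M₁ = 2, y₁ ≡ 3 (mod 5). M₂ = 5, y₂ ≡ 1 (mod 2). k = 0×2×3 + 1×5×1 ≡ 5 (mod 10)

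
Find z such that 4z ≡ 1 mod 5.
Since 5 is prime, by Fermat 4^(-1) ≡ 4^{3} ≡ 4 mod 5. Verify: 4 × 4 = 16 ≡ 1 mod 5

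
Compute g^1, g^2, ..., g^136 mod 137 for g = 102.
102^1, 102^2, ..., 102^{136} mod 137: [102, 129, 6, 64, 89, 36, 110, 123, 79, 112, 53, 63, 124, 44, 104, 59, 127, 76, 80, 77, 45, 69, 51, 133, 3, 32, 113, 18, 55, 130, 108, 56, 95, 100, 62, 22, 52, 98, 132, 38, 40, 107, 91, 103, 94, 135, 70, 16, 125, 9, 96, 65, 54, 28, 116, 50, 31, 11, 26, 49, 66, 19, 20, 122, 114, 120, 47, 136, 35, 8, 131, 73, 48, 101, 27, 14, 58, 25, 84, 74, 13, 93, 33, 78, 10, 61, 57, 60, 92, 68, 86, 4, 134, 105, 24, 119, 82, 7, 29, 81, 42, 37, 75, 115, 85, 39, 5, 99, 97, 30, 46, 34, 43, 2, 67, 121, 12, 128, 41, 72, 83, 109, 21, 87, 106, 126, 111, 88, 71, 118, 117, 15, 23, 17, 90, 1]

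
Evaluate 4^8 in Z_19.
By repeated squaring (mod 19): 4^{1}≡4, 4^{2}≡16, 4^{4}≡9, 4^{8}≡5. So 4^{8} ≡ 5 (mod 19)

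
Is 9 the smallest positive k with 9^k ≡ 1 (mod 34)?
Powers of 9 mod 34: 9^1≡9, 9^2≡13, 9^3≡15, 9^4≡33, 9^5≡25, 9^6≡21, 9^7≡19, 9^8≡1. Already 9^8≡1, so the order is 8 < 9. No, the actual order is 8.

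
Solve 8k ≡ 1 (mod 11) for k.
Since 11 is prime, by Fermat 8^(-1) ≡ 8^{9} ≡ 7 (mod 11). Verify: 8 × 7 = 56 ≡ 1 (mod 11)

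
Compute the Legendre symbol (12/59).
(12/59) = 12^{29} mod 59 = 1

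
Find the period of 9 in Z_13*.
Powers of 9 mod 13: 9^1≡9, 9^2≡3, 9^3≡1. Order = 3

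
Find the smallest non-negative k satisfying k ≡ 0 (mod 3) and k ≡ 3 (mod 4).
M = 3 × 4 = 12. M₁ = 4, y₁ ≡ 1 (mod 3). M₂ = 3, y₂ ≡ 3 (mod 4). k = 0×4×1 + 3×3×3 ≡ 3 (mod 12)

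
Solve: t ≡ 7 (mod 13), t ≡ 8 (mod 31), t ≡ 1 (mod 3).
M = 13 × 31 × 3 = 1209. M₁ = 93, y₁ ≡ 7 (mod 13). M₂ = 39, y₂ ≡ 4 (mod 31). M₃ = 403, y₃ ≡ 1 (mod 3). t = 7×93×7 + 8×39×4 + 1×403×1 ≡ 163 (mod 1209)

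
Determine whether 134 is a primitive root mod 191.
134^{95} ≡ 1 (mod 191) and 95 < 190, so ord_191(134) = 95 ≠ 190 and 134 is not a primitive root.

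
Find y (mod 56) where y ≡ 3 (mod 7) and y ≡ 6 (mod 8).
M = 7 × 8 = 56. M₁ = 8, y₁ ≡ 1 (mod 7). M₂ = 7, y₂ ≡ 7 (mod 8). y = 3×8×1 + 6×7×7 ≡ 38 (mod 56)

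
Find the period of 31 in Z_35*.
Powers of 31 mod 35: 31^1≡31, 31^2≡16, 31^3≡6, 31^4≡11, 31^5≡26, 31^6≡1. So the order of 31 is 6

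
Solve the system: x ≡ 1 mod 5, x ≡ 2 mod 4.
M = 5 × 4 = 20. M₁ = 4, y₁ ≡ 4 mod 5. M₂ = 5, y₂ ≡ 1 mod 4. x = 1×4×4 + 2×5×1 ≡ 6 mod 20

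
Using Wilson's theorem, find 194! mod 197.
(196)! = (194)! × (195) × (196) ≡ -1 (mod 197). So (194)! ≡ -1 × [(196)(195)]^(-1) ≡ 98 (mod 197)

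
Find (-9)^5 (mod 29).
By repeated squaring (mod 29): (-9)^{1}≡20, (-9)^{2}≡23, (-9)^{4}≡7. Then (-9)^{5} = (-9)^{4+1} ≡ 7 × 20 ≡ 24 (mod 29)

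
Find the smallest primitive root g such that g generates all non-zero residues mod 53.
g = 2. Powers: [2, 4, 8, 16, 32, 11, 22, 44, 35, ...] generates all 52 non-zero residues.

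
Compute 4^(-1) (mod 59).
Since 59 is prime, by Fermat 4^(-1) ≡ 4^{57} ≡ 15 (mod 59). Verify: 4 × 15 = 60 ≡ 1 (mod 59)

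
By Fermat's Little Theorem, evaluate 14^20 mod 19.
By Fermat: 14^{18} ≡ 1 mod 19. So 14^{20} = 14^{18} · 14^{2} ≡ 14^{2} ≡ 6 mod 19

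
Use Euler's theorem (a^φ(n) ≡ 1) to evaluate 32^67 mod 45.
By Euler: 32^{24} ≡ 1 (mod 45) since gcd(32, 45) = 1. 67 = 2×24 + 19. So 32^{67} ≡ 32^{19} ≡ 23 (mod 45)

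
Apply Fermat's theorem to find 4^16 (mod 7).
By Fermat: 4^{6} ≡ 1 (mod 7). 16 = 2×6 + 4. So 4^{16} ≡ 4^{4} ≡ 4 (mod 7)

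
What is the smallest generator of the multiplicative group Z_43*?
g = 3. For each prime q|42: 3^{21}≡42, 3^{14}≡36, 3^{6}≡41, none ≡ 1, so ord_43(3) = 42 and 3 is a primitive root.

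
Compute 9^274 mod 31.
Using Fermat: 9^{30} ≡ 1 mod 31. 274 ≡ 4 mod 30. So 9^{274} ≡ 9^{4} ≡ 20 mod 31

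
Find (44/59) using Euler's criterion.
(44/59) = 44^{29} mod 59 = -1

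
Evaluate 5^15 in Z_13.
Using Fermat: 5^{12} ≡ 1 (mod 13). 15 ≡ 3 (mod 12). So 5^{15} ≡ 5^{3} ≡ 8 (mod 13)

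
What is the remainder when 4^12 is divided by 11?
Using Fermat: 4^{10} ≡ 1 (mod 11). 12 ≡ 2 (mod 10). So 4^{12} ≡ 4^{2} ≡ 5 (mod 11)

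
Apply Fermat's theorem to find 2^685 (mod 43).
By Fermat: 2^{42} ≡ 1 (mod 43). 685 ≡ 13 (mod 42). So 2^{685} ≡ 2^{13} ≡ 22 (mod 43)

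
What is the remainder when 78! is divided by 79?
By Wilson's theorem, (78)! ≡ -1 ≡ 78 (mod 79)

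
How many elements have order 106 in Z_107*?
Number of primitive roots mod 107 = φ(p-1) = φ(106) = 52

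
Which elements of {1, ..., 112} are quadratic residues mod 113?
QRs mod 113: {1, 2, 4, 7, 8, 9, 11, 13, 14, 15, 16, 18, 22, 25, 26, 28, 30, 31, 32, 36, 41, 44, 49, 50, 51, 52, 53, 56, 57, 60, 61, 62, 63, 64, 69, 72, 77, 81, 82, 83, 85, 87, 88, 91, 95, 97, 98, 99, 100, 102, 104, 105, 106, 109, 111, 112}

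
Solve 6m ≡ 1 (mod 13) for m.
Since 13 is prime, by Fermat 6^(-1) ≡ 6^{11} ≡ 11 (mod 13). Verify: 6 × 11 = 66 ≡ 1 (mod 13)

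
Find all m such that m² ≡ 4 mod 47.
The square roots of 4 mod 47 are 2 and 45. Verify: 2² = 4 ≡ 4 mod 47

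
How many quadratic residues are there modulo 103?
Exactly half the non-zero residues mod a prime are QRs: (103-1)/2 = 51.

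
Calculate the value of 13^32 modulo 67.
By repeated squaring (mod 67): 13^{1}≡13, 13^{2}≡35, 13^{4}≡19, 13^{8}≡26, 13^{16}≡6, 13^{32}≡36. So 13^{32} ≡ 36 (mod 67)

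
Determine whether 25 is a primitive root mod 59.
25^{29} ≡ 1 (mod 59) and 29 < 58, so ord_59(25) = 29 ≠ 58 and 25 is not a primitive root.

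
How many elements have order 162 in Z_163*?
There are φ(163-1) = φ(162) = 54 primitive roots modulo 163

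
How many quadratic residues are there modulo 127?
For prime 127, there are (p-1)/2 = (127-1)/2 = 63 quadratic residues (excluding 0).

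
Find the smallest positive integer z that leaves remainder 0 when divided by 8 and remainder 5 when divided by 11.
M = 8 × 11 = 88. M₁ = 11, y₁ ≡ 3 mod 8. M₂ = 8, y₂ ≡ 7 mod 11. z = 0×11×3 + 5×8×7 ≡ 16 mod 88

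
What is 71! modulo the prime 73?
(72)! = (71)! × (72) ≡ -1 (mod 73). So (71)! ≡ -1 × (72)^(-1) ≡ (-1)×(-1) = 1 (mod 73)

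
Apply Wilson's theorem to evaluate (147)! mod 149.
(148)! = (147)! × (148) ≡ -1 mod 149. So (147)! ≡ -1 × (148)^(-1) ≡ (-1)×(-1) = 1 mod 149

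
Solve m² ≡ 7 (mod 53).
The square roots of 7 mod 53 are 22 and 31. Verify: 22² = 484 ≡ 7 (mod 53)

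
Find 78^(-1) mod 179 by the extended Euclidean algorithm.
Extended GCD: 78(-39) + 179(17) = 1. So 78^(-1) ≡ -39 ≡ 140 mod 179. Verify: 78 × 140 = 10920 ≡ 1 mod 179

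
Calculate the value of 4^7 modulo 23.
By repeated squaring mod 23: 4^{1}≡4, 4^{2}≡16, 4^{4}≡3. Then 4^{7} = 4^{4+2+1} ≡ 3 × 16 × 4 ≡ 8 mod 23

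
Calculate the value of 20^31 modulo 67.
By repeated squaring (mod 67): 20^{1}≡20, 20^{2}≡65, 20^{4}≡4, 20^{8}≡16, 20^{16}≡55. Then 20^{31} = 20^{16+8+4+2+1} ≡ 55 × 16 × 4 × 65 × 20 ≡ 34 (mod 67)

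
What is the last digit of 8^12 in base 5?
Using Fermat: 8^{4} ≡ 1 mod 5. 12 ≡ 0 mod 4. So 8^{12} ≡ 8^{0} ≡ 1 mod 5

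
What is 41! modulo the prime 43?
(42)! = (41)! × (42) ≡ -1 (mod 43). So (41)! ≡ -1 × (42)^(-1) ≡ (-1)×(-1) = 1 (mod 43)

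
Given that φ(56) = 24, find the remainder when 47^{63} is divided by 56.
By Euler: 47^{24} ≡ 1 (mod 56) since gcd(47, 56) = 1. 63 = 2×24 + 15. So 47^{63} ≡ 47^{15} ≡ 55 (mod 56)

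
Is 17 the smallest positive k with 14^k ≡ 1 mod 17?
Powers of 14 mod 17: 14^1≡14, 14^2≡9, 14^3≡7, 14^4≡13, 14^5≡12, 14^6≡15, 14^7≡6, 14^8≡16, 14^9≡3, 14^10≡8, 14^11≡10, 14^12≡4, 14^13≡5, 14^14≡2, 14^15≡11, 14^16≡1. Already 14^16≡1, so the order is 16 < 17. No, the actual order is 16.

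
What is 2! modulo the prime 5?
(4)! = (2)! × (3) × (4) ≡ -1 (mod 5). So (2)! ≡ -1 × [(4)(3)]^(-1) ≡ 2 (mod 5)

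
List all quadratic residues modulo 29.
Quadratic residues modulo 29: {1, 4, 5, 6, 7, 9, 13, 16, 20, 22, 23, 24, 25, 28}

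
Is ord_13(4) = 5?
Powers of 4 mod 13: 4^1≡4, 4^2≡3, 4^3≡12, 4^4≡9, 4^5≡10, 4^6≡1. 4^5≡10≢1, so ord ≠ 5. No, the actual order is 6.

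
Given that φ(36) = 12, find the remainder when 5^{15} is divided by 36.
By Euler: 5^{12} ≡ 1 mod 36 since gcd(5, 36) = 1. 15 = 1×12 + 3. So 5^{15} ≡ 5^{3} ≡ 17 mod 36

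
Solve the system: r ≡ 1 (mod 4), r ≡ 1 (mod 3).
M = 4 × 3 = 12. M₁ = 3, y₁ ≡ 3 (mod 4). M₂ = 4, y₂ ≡ 1 (mod 3). r = 1×3×3 + 1×4×1 ≡ 1 (mod 12)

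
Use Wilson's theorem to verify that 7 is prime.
(6)! mod 7 = 6. Since this equals -1 mod 7, Wilson confirms 7 is prime.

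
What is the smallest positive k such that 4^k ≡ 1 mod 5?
Powers of 4 mod 5: 4^1≡4, 4^2≡1. So the order of 4 is 2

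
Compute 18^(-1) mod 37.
Since 37 is prime, by Fermat 18^(-1) ≡ 18^{35} ≡ 35 mod 37. Verify: 18 × 35 = 630 ≡ 1 mod 37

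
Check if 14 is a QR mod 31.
By Euler's criterion: 14^{15} ≡ 1 mod 31. Since this equals 1, 14 is a QR.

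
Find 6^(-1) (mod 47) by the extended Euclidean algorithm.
Extended GCD: 6(8) + 47(-1) = 1. So 6^(-1) ≡ 8 (mod 47). Verify: 6 × 8 = 48 ≡ 1 (mod 47)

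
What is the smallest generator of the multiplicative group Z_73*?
g = 5. Powers: [5, 25, 52, 41, 59, 3, 15, 2, 10, ...] generates all 72 non-zero residues.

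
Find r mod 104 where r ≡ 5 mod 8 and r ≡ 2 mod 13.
M = 8 × 13 = 104. M₁ = 13, y₁ ≡ 5 mod 8. M₂ = 8, y₂ ≡ 5 mod 13. r = 5×13×5 + 2×8×5 ≡ 93 mod 104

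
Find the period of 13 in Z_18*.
Powers of 13 mod 18: 13^1≡13, 13^2≡7, 13^3≡1. Order = 3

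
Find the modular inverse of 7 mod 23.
Since 23 is prime, by Fermat 7^(-1) ≡ 7^{21} ≡ 10 (mod 23). Verify: 7 × 10 = 70 ≡ 1 (mod 23)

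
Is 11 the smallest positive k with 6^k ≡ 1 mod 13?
Powers of 6 mod 13: 6^1≡6, 6^2≡10, 6^3≡8, 6^4≡9, 6^5≡2, 6^6≡12, 6^7≡7, 6^8≡3, 6^9≡5, 6^10≡4, 6^11≡11, 6^12≡1. 6^11≡11≢1, so ord ≠ 11. No, the actual order is 12.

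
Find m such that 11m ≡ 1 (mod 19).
Since 19 is prime, by Fermat 11^(-1) ≡ 11^{17} ≡ 7 (mod 19). Verify: 11 × 7 = 77 ≡ 1 (mod 19)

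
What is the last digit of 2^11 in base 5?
Using Fermat: 2^{4} ≡ 1 mod 5. 11 ≡ 3 mod 4. So 2^{11} ≡ 2^{3} ≡ 3 mod 5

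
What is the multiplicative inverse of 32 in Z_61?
Since 61 is prime, by Fermat 32^(-1) ≡ 32^{59} ≡ 21 (mod 61). Verify: 32 × 21 = 672 ≡ 1 (mod 61)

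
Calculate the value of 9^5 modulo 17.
By repeated squaring (mod 17): 9^{1}≡9, 9^{2}≡13, 9^{4}≡16. Then 9^{5} = 9^{4+1} ≡ 16 × 9 ≡ 8 (mod 17)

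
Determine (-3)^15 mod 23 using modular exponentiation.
By repeated squaring mod 23: (-3)^{1}≡20, (-3)^{2}≡9, (-3)^{4}≡12, (-3)^{8}≡6. Then (-3)^{15} = (-3)^{8+4+2+1} ≡ 6 × 12 × 9 × 20 ≡ 11 mod 23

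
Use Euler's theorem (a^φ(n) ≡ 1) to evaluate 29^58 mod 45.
By Euler: 29^{24} ≡ 1 (mod 45) since gcd(29, 45) = 1. 58 = 2×24 + 10. So 29^{58} ≡ 29^{10} ≡ 16 (mod 45)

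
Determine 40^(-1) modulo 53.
Since 53 is prime, by Fermat 40^(-1) ≡ 40^{51} ≡ 4 mod 53. Verify: 40 × 4 = 160 ≡ 1 mod 53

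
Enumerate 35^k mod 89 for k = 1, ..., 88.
35^1, 35^2, ..., 35^{88} mod 89: [35, 68, 66, 85, 38, 84, 3, 16, 26, 20, 77, 25, 74, 9, 48, 78, 60, 53, 75, 44, 27, 55, 56, 2, 70, 47, 43, 81, 76, 79, 6, 32, 52, 40, 65, 50, 59, 18, 7, 67, 31, 17, 61, 88, 54, 21, 23, 4, 51, 5, 86, 73, 63, 69, 12, 64, 15, 80, 41, 11, 29, 36, 14, 45, 62, 34, 33, 87, 19, 42, 46, 8, 13, 10, 83, 57, 37, 49, 24, 39, 30, 71, 82, 22, 58, 72, 28, 1]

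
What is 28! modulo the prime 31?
(30)! = (28)! × (29) × (30) ≡ -1 mod 31. So (28)! ≡ -1 × [(30)(29)]^(-1) ≡ 15 mod 31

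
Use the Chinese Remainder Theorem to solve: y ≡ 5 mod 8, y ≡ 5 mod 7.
M = 8 × 7 = 56. M₁ = 7, y₁ ≡ 7 mod 8. M₂ = 8, y₂ ≡ 1 mod 7. y = 5×7×7 + 5×8×1 ≡ 5 mod 56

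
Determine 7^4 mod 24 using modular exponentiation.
7^{4} = 2401 ≡ 1 (mod 24)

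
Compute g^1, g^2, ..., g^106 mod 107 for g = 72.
72^1, 72^2, ..., 72^{106} mod 107: [72, 48, 32, 57, 38, 61, 5, 39, 26, 53, 71, 83, 91, 25, 88, 23, 51, 34, 94, 27, 18, 12, 8, 41, 63, 42, 28, 90, 60, 40, 98, 101, 103, 33, 22, 86, 93, 62, 77, 87, 58, 3, 2, 37, 96, 64, 7, 76, 15, 10, 78, 52, 106, 35, 59, 75, 50, 69, 46, 102, 68, 81, 54, 36, 24, 16, 82, 19, 84, 56, 73, 13, 80, 89, 95, 99, 66, 44, 65, 79, 17, 47, 67, 9, 6, 4, 74, 85, 21, 14, 45, 30, 20, 49, 104, 105, 70, 11, 43, 100, 31, 92, 97, 29, 55, 1]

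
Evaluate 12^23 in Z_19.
Using Fermat: 12^{18} ≡ 1 (mod 19). 23 ≡ 5 (mod 18). So 12^{23} ≡ 12^{5} ≡ 8 (mod 19)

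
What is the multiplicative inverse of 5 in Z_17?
Since 17 is prime, by Fermat 5^(-1) ≡ 5^{15} ≡ 7 (mod 17). Verify: 5 × 7 = 35 ≡ 1 (mod 17)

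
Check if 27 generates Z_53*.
ord_53(27) divides 52. For each prime q|52: 27^{26}≡52, 27^{4}≡10, none ≡ 1. So 27 has order 52 and is a primitive root mod 53.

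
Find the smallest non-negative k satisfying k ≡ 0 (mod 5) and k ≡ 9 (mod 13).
M = 5 × 13 = 65. M₁ = 13, y₁ ≡ 2 (mod 5). M₂ = 5, y₂ ≡ 8 (mod 13). k = 0×13×2 + 9×5×8 ≡ 35 (mod 65)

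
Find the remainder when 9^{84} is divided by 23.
By Fermat: 9^{22} ≡ 1 (mod 23). 84 = 3×22 + 18. So 9^{84} ≡ 9^{18} ≡ 4 (mod 23)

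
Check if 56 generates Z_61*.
56^{15} ≡ 1 (mod 61) and 15 < 60, so ord_61(56) = 15 ≠ 60 and 56 is not a primitive root.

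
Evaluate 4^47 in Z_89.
By repeated squaring mod 89: 4^{1}≡4, 4^{2}≡16, 4^{4}≡78, 4^{8}≡32, 4^{16}≡45, 4^{32}≡67. Then 4^{47} = 4^{32+8+4+2+1} ≡ 67 × 32 × 78 × 16 × 4 ≡ 64 mod 89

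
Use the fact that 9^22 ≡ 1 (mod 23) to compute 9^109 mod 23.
By Fermat: 9^{22} ≡ 1 (mod 23). 109 = 4×22 + 21. So 9^{109} ≡ 9^{21} ≡ 18 (mod 23)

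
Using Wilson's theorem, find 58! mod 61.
(60)! = (58)! × (59) × (60) ≡ -1 (mod 61). So (58)! ≡ -1 × [(60)(59)]^(-1) ≡ 30 (mod 61)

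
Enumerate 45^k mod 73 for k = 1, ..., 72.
45^1, 45^2, ..., 45^{72} mod 73: [45, 54, 21, 69, 39, 3, 62, 16, 63, 61, 44, 9, 40, 48, 43, 37, 59, 27, 47, 71, 56, 38, 31, 8, 68, 67, 22, 41, 20, 24, 58, 55, 66, 50, 60, 72, 28, 19, 52, 4, 34, 70, 11, 57, 10, 12, 29, 64, 33, 25, 30, 36, 14, 46, 26, 2, 17, 35, 42, 65, 5, 6, 51, 32, 53, 49, 15, 18, 7, 23, 13, 1]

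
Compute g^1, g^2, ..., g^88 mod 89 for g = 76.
76^1, 76^2, ..., 76^{88} mod 89: [76, 80, 28, 81, 15, 72, 43, 64, 58, 47, 12, 22, 70, 69, 82, 2, 63, 71, 56, 73, 30, 55, 86, 39, 27, 5, 24, 44, 51, 49, 75, 4, 37, 53, 23, 57, 60, 21, 83, 78, 54, 10, 48, 88, 13, 9, 61, 8, 74, 17, 46, 25, 31, 42, 77, 67, 19, 20, 7, 87, 26, 18, 33, 16, 59, 34, 3, 50, 62, 84, 65, 45, 38, 40, 14, 85, 52, 36, 66, 32, 29, 68, 6, 11, 35, 79, 41, 1]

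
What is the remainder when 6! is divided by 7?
By Wilson's theorem, (6)! ≡ -1 ≡ 6 mod 7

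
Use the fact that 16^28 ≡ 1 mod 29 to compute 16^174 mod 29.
By Fermat: 16^{28} ≡ 1 mod 29. 174 ≡ 6 mod 28. So 16^{174} ≡ 16^{6} ≡ 20 mod 29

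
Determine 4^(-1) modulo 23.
Since 23 is prime, by Fermat 4^(-1) ≡ 4^{21} ≡ 6 mod 23. Verify: 4 × 6 = 24 ≡ 1 mod 23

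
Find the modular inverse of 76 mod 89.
Since 89 is prime, by Fermat 76^(-1) ≡ 76^{87} ≡ 41 mod 89. Verify: 76 × 41 = 3116 ≡ 1 mod 89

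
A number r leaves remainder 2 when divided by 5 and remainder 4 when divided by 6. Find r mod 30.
M = 5 × 6 = 30. M₁ = 6, y₁ ≡ 1 mod 5. M₂ = 5, y₂ ≡ 5 mod 6. r = 2×6×1 + 4×5×5 ≡ 22 mod 30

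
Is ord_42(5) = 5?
Powers of 5 mod 42: 5^1≡5, 5^2≡25, 5^3≡41, 5^4≡37, 5^5≡17, 5^6≡1. 5^5≡17≢1, so ord ≠ 5. No, the actual order is 6.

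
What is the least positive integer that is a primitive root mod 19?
g = 2. Powers: [2, 4, 8, 16, 13, 7, 14, ...] generates all 18 non-zero residues.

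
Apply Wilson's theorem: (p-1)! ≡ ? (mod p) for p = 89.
By Wilson's theorem, (88)! ≡ -1 ≡ 88 (mod 89)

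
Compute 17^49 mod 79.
By repeated squaring mod 79: 17^{1}≡17, 17^{2}≡52, 17^{4}≡18, 17^{8}≡8, 17^{16}≡64, 17^{32}≡67. Then 17^{49} = 17^{32+16+1} ≡ 67 × 64 × 17 ≡ 58 mod 79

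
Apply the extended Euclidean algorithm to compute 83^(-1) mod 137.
Extended GCD: 83(-33) + 137(20) = 1. So 83^(-1) ≡ -33 ≡ 104 (mod 137). Verify: 83 × 104 = 8632 ≡ 1 (mod 137)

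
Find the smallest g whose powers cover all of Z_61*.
g = 2. For each prime q|60: 2^{30}≡60, 2^{20}≡47, 2^{12}≡9, none ≡ 1, so ord_61(2) = 60 and 2 is a primitive root.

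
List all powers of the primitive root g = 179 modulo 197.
179^1, 179^2, ..., 179^{196} mod 197: [179, 127, 78, 172, 56, 174, 20, 34, 176, 181, 91, 135, 131, 6, 89, 171, 74, 47, 139, 59, 120, 7, 71, 101, 152, 22, 195, 36, 140, 41, 50, 85, 46, 157, 129, 42, 32, 15, 124, 132, 185, 19, 52, 49, 103, 116, 79, 154, 183, 55, 192, 90, 153, 4, 125, 114, 115, 97, 27, 105, 80, 136, 113, 133, 167, 146, 130, 24, 159, 93, 99, 188, 162, 39, 86, 28, 87, 10, 17, 88, 189, 144, 166, 164, 3, 143, 184, 37, 122, 168, 128, 60, 102, 134, 149, 76, 11, 196, 18, 70, 119, 25, 141, 23, 177, 163, 21, 16, 106, 62, 66, 191, 108, 26, 123, 150, 58, 138, 77, 190, 126, 96, 45, 175, 2, 161, 57, 156, 147, 112, 151, 40, 68, 155, 165, 182, 73, 65, 12, 178, 145, 148, 94, 81, 118, 43, 14, 142, 5, 107, 44, 193, 72, 83, 82, 100, 170, 92, 117, 61, 84, 64, 30, 51, 67, 173, 38, 104, 98, 9, 35, 158, 111, 169, 110, 187, 180, 109, 8, 53, 31, 33, 194, 54, 13, 160, 75, 29, 69, 137, 95, 63, 48, 121, 186, 1]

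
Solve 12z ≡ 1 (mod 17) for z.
Since 17 is prime, by Fermat 12^(-1) ≡ 12^{15} ≡ 10 (mod 17). Verify: 12 × 10 = 120 ≡ 1 (mod 17)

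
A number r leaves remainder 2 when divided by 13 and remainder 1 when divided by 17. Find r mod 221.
M = 13 × 17 = 221. M₁ = 17, y₁ ≡ 10 mod 13. M₂ = 13, y₂ ≡ 4 mod 17. r = 2×17×10 + 1×13×4 ≡ 171 mod 221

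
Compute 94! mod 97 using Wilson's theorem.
(96)! = (94)! × (95) × (96) ≡ -1 mod 97. So (94)! ≡ -1 × [(96)(95)]^(-1) ≡ 48 mod 97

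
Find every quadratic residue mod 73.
Quadratic residues modulo 73: {1, 2, 3, 4, 6, 8, 9, 12, 16, 18, 19, 23, 24, 25, 27, 32, 35, 36, 37, 38, 41, 46, 48, 49, 50, 54, 55, 57, 61, 64, 65, 67, 69, 70, 71, 72}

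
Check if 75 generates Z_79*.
ord_79(75) divides 78. For each prime q|78: 75^{39}≡78, 75^{26}≡55, 75^{6}≡67, none ≡ 1. So 75 has order 78 and is a primitive root mod 79.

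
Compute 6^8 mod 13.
By repeated squaring mod 13: 6^{1}≡6, 6^{2}≡10, 6^{4}≡9, 6^{8}≡3. So 6^{8} ≡ 3 mod 13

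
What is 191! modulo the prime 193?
(192)! = (191)! × (192) ≡ -1 (mod 193). So (191)! ≡ -1 × (192)^(-1) ≡ (-1)×(-1) = 1 (mod 193)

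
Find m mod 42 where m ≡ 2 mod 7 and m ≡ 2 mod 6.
M = 7 × 6 = 42. M₁ = 6, y₁ ≡ 6 mod 7. M₂ = 7, y₂ ≡ 1 mod 6. m = 2×6×6 + 2×7×1 ≡ 2 mod 42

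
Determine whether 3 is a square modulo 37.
By Euler's criterion: 3^{18} ≡ 1 mod 37. Since this equals 1, 3 is a QR.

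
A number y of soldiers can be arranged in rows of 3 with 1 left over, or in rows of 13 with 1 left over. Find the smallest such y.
M = 3 × 13 = 39. M₁ = 13, y₁ ≡ 1 (mod 3). M₂ = 3, y₂ ≡ 9 (mod 13). y = 1×13×1 + 1×3×9 ≡ 1 (mod 39)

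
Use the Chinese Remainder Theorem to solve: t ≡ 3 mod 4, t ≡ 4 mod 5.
M = 4 × 5 = 20. M₁ = 5, y₁ ≡ 1 mod 4. M₂ = 4, y₂ ≡ 4 mod 5. t = 3×5×1 + 4×4×4 ≡ 19 mod 20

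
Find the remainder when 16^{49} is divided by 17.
By Fermat: 16^{16} ≡ 1 mod 17. 49 = 3×16 + 1. So 16^{49} ≡ 16^{1} ≡ 16 mod 17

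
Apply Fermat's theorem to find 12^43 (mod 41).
By Fermat: 12^{40} ≡ 1 (mod 41). So 12^{43} = 12^{40} · 12^{3} ≡ 12^{3} ≡ 6 (mod 41)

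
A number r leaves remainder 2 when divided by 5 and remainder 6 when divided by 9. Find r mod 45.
M = 5 × 9 = 45. M₁ = 9, y₁ ≡ 4 mod 5. M₂ = 5, y₂ ≡ 2 mod 9. r = 2×9×4 + 6×5×2 ≡ 42 mod 45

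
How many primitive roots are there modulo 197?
There are φ(197-1) = φ(196) = 84 primitive roots modulo 197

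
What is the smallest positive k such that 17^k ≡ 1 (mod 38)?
Powers of 17 mod 38: 17^1≡17, 17^2≡23, 17^3≡11, 17^4≡35, 17^5≡25, 17^6≡7, 17^7≡5, 17^8≡9, 17^9≡1. ord_38(17) = 9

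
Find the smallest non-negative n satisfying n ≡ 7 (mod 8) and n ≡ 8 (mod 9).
M = 8 × 9 = 72. M₁ = 9, y₁ ≡ 1 (mod 8). M₂ = 8, y₂ ≡ 8 (mod 9). n = 7×9×1 + 8×8×8 ≡ 71 (mod 72)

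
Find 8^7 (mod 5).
Using Fermat: 8^{4} ≡ 1 (mod 5). 7 ≡ 3 (mod 4). So 8^{7} ≡ 8^{3} ≡ 2 (mod 5)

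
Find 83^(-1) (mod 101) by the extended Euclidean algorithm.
Extended GCD: 83(28) + 101(-23) = 1. So 83^(-1) ≡ 28 (mod 101). Verify: 83 × 28 = 2324 ≡ 1 (mod 101)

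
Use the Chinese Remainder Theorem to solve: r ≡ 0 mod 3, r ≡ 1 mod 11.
M = 3 × 11 = 33. M₁ = 11, y₁ ≡ 2 mod 3. M₂ = 3, y₂ ≡ 4 mod 11. r = 0×11×2 + 1×3×4 ≡ 12 mod 33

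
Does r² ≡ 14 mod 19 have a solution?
By Euler's criterion: 14^{9} ≡ 18 mod 19. Since this equals -1 (≡ 18), 14 is not a QR.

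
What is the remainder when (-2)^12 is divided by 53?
By repeated squaring (mod 53): (-2)^{1}≡51, (-2)^{2}≡4, (-2)^{4}≡16, (-2)^{8}≡44. Then (-2)^{12} = (-2)^{8+4} ≡ 44 × 16 ≡ 15 (mod 53)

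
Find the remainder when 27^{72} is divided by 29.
By Fermat: 27^{28} ≡ 1 (mod 29). 72 = 2×28 + 16. So 27^{72} ≡ 27^{16} ≡ 25 (mod 29)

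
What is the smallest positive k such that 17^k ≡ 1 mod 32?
Powers of 17 mod 32: 17^1≡17, 17^2≡1. ord_32(17) = 2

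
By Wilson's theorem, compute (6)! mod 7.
By Wilson's theorem, (6)! ≡ -1 ≡ 6 mod 7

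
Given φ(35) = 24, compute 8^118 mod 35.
By Euler: 8^{24} ≡ 1 (mod 35) since gcd(8, 35) = 1. 118 = 4×24 + 22. So 8^{118} ≡ 8^{22} ≡ 29 (mod 35)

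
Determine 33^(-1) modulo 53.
Since 53 is prime, by Fermat 33^(-1) ≡ 33^{51} ≡ 45 mod 53. Verify: 33 × 45 = 1485 ≡ 1 mod 53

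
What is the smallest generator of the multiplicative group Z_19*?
g = 2. For each prime q|18: 2^{9}≡18, 2^{6}≡7, none ≡ 1, so ord_19(2) = 18 and 2 is a primitive root.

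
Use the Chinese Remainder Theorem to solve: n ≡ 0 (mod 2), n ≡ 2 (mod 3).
M = 2 × 3 = 6. M₁ = 3, y₁ ≡ 1 (mod 2). M₂ = 2, y₂ ≡ 2 (mod 3). n = 0×3×1 + 2×2×2 ≡ 2 (mod 6)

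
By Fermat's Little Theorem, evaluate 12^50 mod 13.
By Fermat: 12^{12} ≡ 1 mod 13. 50 = 4×12 + 2. So 12^{50} ≡ 12^{2} ≡ 1 mod 13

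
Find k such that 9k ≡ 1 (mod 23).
Since 23 is prime, by Fermat 9^(-1) ≡ 9^{21} ≡ 18 (mod 23). Verify: 9 × 18 = 162 ≡ 1 (mod 23)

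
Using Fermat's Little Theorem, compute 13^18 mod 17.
By Fermat: 13^{16} ≡ 1 (mod 17). So 13^{18} = 13^{16} · 13^{2} ≡ 13^{2} ≡ 16 (mod 17)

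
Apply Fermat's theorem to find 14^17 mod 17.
By Fermat: 14^{16} ≡ 1 mod 17. So 14^{17} = 14^{16} · 14^{1} ≡ 14^{1} ≡ 14 mod 17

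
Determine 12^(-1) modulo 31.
Since 31 is prime, by Fermat 12^(-1) ≡ 12^{29} ≡ 13 mod 31. Verify: 12 × 13 = 156 ≡ 1 mod 31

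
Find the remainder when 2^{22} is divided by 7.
By Fermat: 2^{6} ≡ 1 mod 7. 22 = 3×6 + 4. So 2^{22} ≡ 2^{4} ≡ 2 mod 7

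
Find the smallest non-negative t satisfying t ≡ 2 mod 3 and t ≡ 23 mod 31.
M = 3 × 31 = 93. M₁ = 31, y₁ ≡ 1 mod 3. M₂ = 3, y₂ ≡ 21 mod 31. t = 2×31×1 + 23×3×21 ≡ 23 mod 93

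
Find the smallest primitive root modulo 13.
g = 2. Powers: [2, 4, 8, 3, 6, 12, 11, 9, 5, ...] generates all 12 non-zero residues.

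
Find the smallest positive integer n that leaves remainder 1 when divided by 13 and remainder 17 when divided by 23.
M = 13 × 23 = 299. M₁ = 23, y₁ ≡ 4 mod 13. M₂ = 13, y₂ ≡ 16 mod 23. n = 1×23×4 + 17×13×16 ≡ 40 mod 299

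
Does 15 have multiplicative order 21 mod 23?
Powers of 15 mod 23: 15^1≡15, 15^2≡18, 15^3≡17, 15^4≡2, 15^5≡7, 15^6≡13, 15^7≡11, 15^8≡4, 15^9≡14, 15^10≡3, 15^11≡22, 15^12≡8, 15^13≡5, 15^14≡6, 15^15≡21, 15^16≡16, 15^17≡10, 15^18≡12, 15^19≡19, 15^20≡9, 15^21≡20, 15^22≡1. 15^21≡20≢1, so ord ≠ 21. No, the actual order is 22.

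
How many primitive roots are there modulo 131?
A prime p has φ(p-1) primitive roots; here φ(130) = 48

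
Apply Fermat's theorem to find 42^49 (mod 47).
By Fermat: 42^{46} ≡ 1 (mod 47). So 42^{49} = 42^{46} · 42^{3} ≡ 42^{3} ≡ 16 (mod 47)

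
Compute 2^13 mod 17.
By repeated squaring mod 17: 2^{1}≡2, 2^{2}≡4, 2^{4}≡16, 2^{8}≡1. Then 2^{13} = 2^{8+4+1} ≡ 1 × 16 × 2 ≡ 15 mod 17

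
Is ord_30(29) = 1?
Powers of 29 mod 30: 29^1≡29, 29^2≡1. 29^1≡29≢1, so ord ≠ 1. No, the actual order is 2.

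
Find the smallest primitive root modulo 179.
g = 2. Powers: [2, 4, 8, 16, 32, 64, ...] generates all 178 non-zero residues.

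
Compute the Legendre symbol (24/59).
(24/59) = 24^{29} mod 59 = -1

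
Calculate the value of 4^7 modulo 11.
By repeated squaring (mod 11): 4^{1}≡4, 4^{2}≡5, 4^{4}≡3. Then 4^{7} = 4^{4+2+1} ≡ 3 × 5 × 4 ≡ 5 (mod 11)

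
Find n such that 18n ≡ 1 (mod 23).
Since 23 is prime, by Fermat 18^(-1) ≡ 18^{21} ≡ 9 (mod 23). Verify: 18 × 9 = 162 ≡ 1 (mod 23)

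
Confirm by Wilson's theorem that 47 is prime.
(46)! mod 47 = 46. Since this equals -1 mod 47, Wilson confirms 47 is prime.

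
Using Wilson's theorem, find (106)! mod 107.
By Wilson's theorem, (106)! ≡ -1 ≡ 106 mod 107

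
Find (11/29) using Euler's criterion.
(11/29) = 11^{14} mod 29 = -1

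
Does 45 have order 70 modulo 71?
45^{7} ≡ 1 mod 71 and 7 < 70, so ord_71(45) = 7 ≠ 70 and 45 is not a primitive root.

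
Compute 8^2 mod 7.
8^{2} = 64 ≡ 1 mod 7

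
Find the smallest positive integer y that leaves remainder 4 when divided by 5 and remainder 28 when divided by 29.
M = 5 × 29 = 145. M₁ = 29, y₁ ≡ 4 mod 5. M₂ = 5, y₂ ≡ 6 mod 29. y = 4×29×4 + 28×5×6 ≡ 144 mod 145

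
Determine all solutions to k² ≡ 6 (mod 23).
The square roots of 6 mod 23 are 12 and 11. Verify: 12² = 144 ≡ 6 (mod 23)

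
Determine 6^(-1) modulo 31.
Since 31 is prime, by Fermat 6^(-1) ≡ 6^{29} ≡ 26 (mod 31). Verify: 6 × 26 = 156 ≡ 1 (mod 31)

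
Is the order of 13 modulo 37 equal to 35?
Powers of 13 mod 37: 13^1≡13, 13^2≡21, 13^3≡14, 13^4≡34, 13^5≡35, 13^6≡11, 13^7≡32, 13^8≡9, 13^9≡6, 13^10≡4, 13^11≡15, 13^12≡10, 13^13≡19, 13^14≡25, 13^15≡29, 13^16≡7, 13^17≡17, 13^18≡36, 13^19≡24, 13^20≡16, 13^21≡23, 13^22≡3, 13^23≡2, 13^24≡26, 13^25≡5, 13^26≡28, 13^27≡31, 13^28≡33, 13^29≡22, 13^30≡27, 13^31≡18, 13^32≡12, 13^33≡8, 13^34≡30, 13^35≡20, 13^36≡1. 13^35≡20≢1, so ord ≠ 35. No, the actual order is 36.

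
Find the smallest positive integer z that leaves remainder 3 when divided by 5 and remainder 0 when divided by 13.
M = 5 × 13 = 65. M₁ = 13, y₁ ≡ 2 mod 5. M₂ = 5, y₂ ≡ 8 mod 13. z = 3×13×2 + 0×5×8 ≡ 13 mod 65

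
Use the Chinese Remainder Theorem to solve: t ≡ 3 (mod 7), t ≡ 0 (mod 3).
M = 7 × 3 = 21. M₁ = 3, y₁ ≡ 5 (mod 7). M₂ = 7, y₂ ≡ 1 (mod 3). t = 3×3×5 + 0×7×1 ≡ 3 (mod 21)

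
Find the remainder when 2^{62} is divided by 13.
By Fermat: 2^{12} ≡ 1 mod 13. 62 = 5×12 + 2. So 2^{62} ≡ 2^{2} ≡ 4 mod 13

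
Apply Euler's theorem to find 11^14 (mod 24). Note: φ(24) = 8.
By Euler: 11^{8} ≡ 1 (mod 24) since gcd(11, 24) = 1. 14 = 1×8 + 6. So 11^{14} ≡ 11^{6} ≡ 1 (mod 24)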